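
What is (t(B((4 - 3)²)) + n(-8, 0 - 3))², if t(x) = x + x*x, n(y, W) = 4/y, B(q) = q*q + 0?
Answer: 9/4 ≈ 2.2500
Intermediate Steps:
B(q) = q² (B(q) = q² + 0 = q²)
t(x) = x + x²
(t(B((4 - 3)²)) + n(-8, 0 - 3))² = (((4 - 3)²)²*(1 + ((4 - 3)²)²) + 4/(-8))² = ((1²)²*(1 + (1²)²) + 4*(-⅛))² = (1²*(1 + 1²) - ½)² = (1*(1 + 1) - ½)² = (1*2 - ½)² = (2 - ½)² = (3/2)² = 9/4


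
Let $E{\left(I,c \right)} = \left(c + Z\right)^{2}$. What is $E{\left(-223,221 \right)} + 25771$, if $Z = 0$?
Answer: $74612$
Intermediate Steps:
$E{\left(I,c \right)} = c^{2}$ ($E{\left(I,c \right)} = \left(c + 0\right)^{2} = c^{2}$)
$E{\left(-223,221 \right)} + 25771 = 221^{2} + 25771 = 48841 + 25771 = 74612$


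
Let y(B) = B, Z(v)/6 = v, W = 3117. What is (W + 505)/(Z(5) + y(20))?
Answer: 1811/25 ≈ 72.440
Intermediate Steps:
Z(v) = 6*v
(W + 505)/(Z(5) + y(20)) = (3117 + 505)/(6*5 + 20) = 3622/(30 + 20) = 3622/50 = 3622*(1/50) = 1811/25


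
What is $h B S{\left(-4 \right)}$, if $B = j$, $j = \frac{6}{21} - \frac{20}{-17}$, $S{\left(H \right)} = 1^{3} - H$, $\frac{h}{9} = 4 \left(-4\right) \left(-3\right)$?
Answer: $\frac{375840}{119} \approx 3158.3$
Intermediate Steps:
$h = 432$ ($h = 9 \cdot 4 \left(-4\right) \left(-3\right) = 9 \left(\left(-16\right) \left(-3\right)\right) = 9 \cdot 48 = 432$)
$S{\left(H \right)} = 1 - H$
$j = \frac{174}{119}$ ($j = 6 \cdot \frac{1}{21} - - \frac{20}{17} = \frac{2}{7} + \frac{20}{17} = \frac{174}{119} \approx 1.4622$)
$B = \frac{174}{119} \approx 1.4622$
$h B S{\left(-4 \right)} = 432 \cdot \frac{174}{119} \left(1 - -4\right) = \frac{75168 \left(1 + 4\right)}{119} = \frac{75168}{119} \cdot 5 = \frac{375840}{119}$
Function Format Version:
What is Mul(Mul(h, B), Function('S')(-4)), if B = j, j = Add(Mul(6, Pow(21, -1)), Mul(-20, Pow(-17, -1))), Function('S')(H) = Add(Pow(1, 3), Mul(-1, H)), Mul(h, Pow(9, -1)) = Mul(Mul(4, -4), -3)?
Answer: Rational(375840, 119) ≈ 3158.3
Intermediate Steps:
h = 432 (h = Mul(9, Mul(Mul(4, -4), -3)) = Mul(9, Mul(-16, -3)) = Mul(9, 48) = 432)
Function('S')(H) = Add(1, Mul(-1, H))
j = Rational(174, 119) (j = Add(Mul(6, Rational(1, 21)), Mul(-20, Rational(-1, 17))) = Add(Rational(2, 7), Rational(20, 17)) = Rational(174, 119) ≈ 1.4622)
B = Rational(174, 119) ≈ 1.4622
Mul(Mul(h, B), Function('S')(-4)) = Mul(Mul(432, Rational(174, 119)), Add(1, Mul(-1, -4))) = Mul(Rational(75168, 119), Add(1, 4)) = Mul(Rational(75168, 119), 5) = Rational(375840, 119)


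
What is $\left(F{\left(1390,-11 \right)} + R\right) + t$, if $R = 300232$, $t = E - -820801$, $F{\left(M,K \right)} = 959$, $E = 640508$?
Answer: $1762500$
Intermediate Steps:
$t = 1461309$ ($t = 640508 - -820801 = 640508 + 820801 = 1461309$)
$\left(F{\left(1390,-11 \right)} + R\right) + t = \left(959 + 300232\right) + 1461309 = 301191 + 1461309 = 1762500$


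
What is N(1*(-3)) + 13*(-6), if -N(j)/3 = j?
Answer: -69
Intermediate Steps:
N(j) = -3*j
N(1*(-3)) + 13*(-6) = -3*(-3) + 13*(-6) = -3*(-3) - 78 = 9 - 78 = -69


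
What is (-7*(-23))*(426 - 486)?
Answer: -9660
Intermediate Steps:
(-7*(-23))*(426 - 486) = 161*(-60) = -9660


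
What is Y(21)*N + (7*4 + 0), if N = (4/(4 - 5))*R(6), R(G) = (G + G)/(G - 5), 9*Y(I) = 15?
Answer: -52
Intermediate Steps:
Y(I) = 5/3 (Y(I) = (⅑)*15 = 5/3)
R(G) = 2*G/(-5 + G) (R(G) = (2*G)/(-5 + G) = 2*G/(-5 + G))
N = -48 (N = (4/(4 - 5))*(2*6/(-5 + 6)) = (4/(-1))*(2*6/1) = (4*(-1))*(2*6*1) = -4*12 = -48)
Y(21)*N + (7*4 + 0) = (5/3)*(-48) + (7*4 + 0) = -80 + (28 + 0) = -80 + 28 = -52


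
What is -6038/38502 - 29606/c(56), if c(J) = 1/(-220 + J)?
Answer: 93470994365/19251 ≈ 4.8554e+6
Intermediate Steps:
-6038/38502 - 29606/c(56) = -6038/38502 - 29606/(1/(-220 + 56)) = -6038*1/38502 - 29606/(1/(-164)) = -3019/19251 - 29606/(-1/164) = -3019/19251 - 29606*(-164) = -3019/19251 + 4855384 = 93470994365/19251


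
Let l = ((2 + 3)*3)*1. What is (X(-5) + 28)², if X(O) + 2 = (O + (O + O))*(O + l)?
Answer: 15376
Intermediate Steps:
l = 15 (l = (5*3)*1 = 15*1 = 15)
X(O) = -2 + 3*O*(15 + O) (X(O) = -2 + (O + (O + O))*(O + 15) = -2 + (O + 2*O)*(15 + O) = -2 + (3*O)*(15 + O) = -2 + 3*O*(15 + O))
(X(-5) + 28)² = ((-2 + 3*(-5)² + 45*(-5)) + 28)² = ((-2 + 3*25 - 225) + 28)² = ((-2 + 75 - 225) + 28)² = (-152 + 28)² = (-124)² = 15376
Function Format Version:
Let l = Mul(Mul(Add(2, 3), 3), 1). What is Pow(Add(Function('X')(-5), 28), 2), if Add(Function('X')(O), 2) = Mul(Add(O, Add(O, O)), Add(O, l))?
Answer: 15376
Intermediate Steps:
l = 15 (l = Mul(Mul(5, 3), 1) = Mul(15, 1) = 15)
Function('X')(O) = Add(-2, Mul(3, O, Add(15, O))) (Function('X')(O) = Add(-2, Mul(Add(O, Add(O, O)), Add(O, 15))) = Add(-2, Mul(Add(O, Mul(2, O)), Add(15, O))) = Add(-2, Mul(Mul(3, O), Add(15, O))) = Add(-2, Mul(3, O, Add(15, O))))
Pow(Add(Function('X')(-5), 28), 2) = Pow(Add(Add(-2, Mul(3, Pow(-5, 2)), Mul(45, -5)), 28), 2) = Pow(Add(Add(-2, Mul(3, 25), -225), 28), 2) = Pow(Add(Add(-2, 75, -225), 28), 2) = Pow(Add(-152, 28), 2) = Pow(-124, 2) = 15376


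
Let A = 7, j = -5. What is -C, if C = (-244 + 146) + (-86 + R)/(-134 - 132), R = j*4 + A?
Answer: 25969/266 ≈ 97.628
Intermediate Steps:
R = -13 (R = -5*4 + 7 = -20 + 7 = -13)
C = -25969/266 (C = (-244 + 146) + (-86 - 13)/(-134 - 132) = -98 - 99/(-266) = -98 - 99*(-1/266) = -98 + 99/266 = -25969/266 ≈ -97.628)
-C = -1*(-25969/266) = 25969/266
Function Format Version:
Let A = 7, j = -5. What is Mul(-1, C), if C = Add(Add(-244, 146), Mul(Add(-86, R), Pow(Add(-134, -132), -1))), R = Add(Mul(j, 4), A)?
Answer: Rational(25969, 266) ≈ 97.628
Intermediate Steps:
R = -13 (R = Add(Mul(-5, 4), 7) = Add(-20, 7) = -13)
C = Rational(-25969, 266) (C = Add(Add(-244, 146), Mul(Add(-86, -13), Pow(Add(-134, -132), -1))) = Add(-98, Mul(-99, Pow(-266, -1))) = Add(-98, Mul(-99, Rational(-1, 266))) = Add(-98, Rational(99, 266)) = Rational(-25969, 266) ≈ -97.628)
Mul(-1, C) = Mul(-1, Rational(-25969, 266)) = Rational(25969, 266)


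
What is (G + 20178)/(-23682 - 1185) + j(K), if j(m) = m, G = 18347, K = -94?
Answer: -2376023/24867 ≈ -95.549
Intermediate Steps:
(G + 20178)/(-23682 - 1185) + j(K) = (18347 + 20178)/(-23682 - 1185) - 94 = 38525/(-24867) - 94 = 38525*(-1/24867) - 94 = -38525/24867 - 94 = -2376023/24867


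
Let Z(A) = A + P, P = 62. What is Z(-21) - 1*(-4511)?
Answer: 4552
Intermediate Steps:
Z(A) = 62 + A (Z(A) = A + 62 = 62 + A)
Z(-21) - 1*(-4511) = (62 - 21) - 1*(-4511) = 41 + 4511 = 4552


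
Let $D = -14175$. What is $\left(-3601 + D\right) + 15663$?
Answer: $-2113$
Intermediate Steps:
$\left(-3601 + D\right) + 15663 = \left(-3601 - 14175\right) + 15663 = -17776 + 15663 = -2113$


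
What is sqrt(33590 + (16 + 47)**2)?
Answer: 23*sqrt(71) ≈ 193.80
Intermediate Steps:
sqrt(33590 + (16 + 47)**2) = sqrt(33590 + 63**2) = sqrt(33590 + 3969) = sqrt(37559) = 23*sqrt(71)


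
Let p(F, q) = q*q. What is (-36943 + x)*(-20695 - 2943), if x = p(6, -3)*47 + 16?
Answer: 862881552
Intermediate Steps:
p(F, q) = q²
x = 439 (x = (-3)²*47 + 16 = 9*47 + 16 = 423 + 16 = 439)
(-36943 + x)*(-20695 - 2943) = (-36943 + 439)*(-20695 - 2943) = -36504*(-23638) = 862881552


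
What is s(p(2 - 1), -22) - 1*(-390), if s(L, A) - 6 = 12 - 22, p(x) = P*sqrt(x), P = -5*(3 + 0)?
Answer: 386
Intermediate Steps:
P = -15 (P = -5*3 = -15)
p(x) = -15*sqrt(x)
s(L, A) = -4 (s(L, A) = 6 + (12 - 22) = 6 - 10 = -4)
s(p(2 - 1), -22) - 1*(-390) = -4 - 1*(-390) = -4 + 390 = 386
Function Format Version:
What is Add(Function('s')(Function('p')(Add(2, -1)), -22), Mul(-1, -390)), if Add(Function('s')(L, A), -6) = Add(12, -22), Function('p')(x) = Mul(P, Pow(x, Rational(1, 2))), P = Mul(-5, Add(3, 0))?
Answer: 386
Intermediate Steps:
P = -15 (P = Mul(-5, 3) = -15)
Function('p')(x) = Mul(-15, Pow(x, Rational(1, 2)))
Function('s')(L, A) = -4 (Function('s')(L, A) = Add(6, Add(12, -22)) = Add(6, -10) = -4)
Add(Function('s')(Function('p')(Add(2, -1)), -22), Mul(-1, -390)) = Add(-4, Mul(-1, -390)) = Add(-4, 390) = 386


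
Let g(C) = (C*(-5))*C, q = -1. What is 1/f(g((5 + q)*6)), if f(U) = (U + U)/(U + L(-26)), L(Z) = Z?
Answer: 1453/2880 ≈ 0.50451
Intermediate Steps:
g(C) = -5*C**2 (g(C) = (-5*C)*C = -5*C**2)
f(U) = 2*U/(-26 + U) (f(U) = (U + U)/(U - 26) = (2*U)/(-26 + U) = 2*U/(-26 + U))
1/f(g((5 + q)*6)) = 1/(2*(-5*36*(5 - 1)**2)/(-26 - 5*36*(5 - 1)**2)) = 1/(2*(-5*(4*6)**2)/(-26 - 5*(4*6)**2)) = 1/(2*(-5*24**2)/(-26 - 5*24**2)) = 1/(2*(-5*576)/(-26 - 5*576)) = 1/(2*(-2880)/(-26 - 2880)) = 1/(2*(-2880)/(-2906)) = 1/(2*(-2880)*(-1/2906)) = 1/(2880/1453) = 1453/2880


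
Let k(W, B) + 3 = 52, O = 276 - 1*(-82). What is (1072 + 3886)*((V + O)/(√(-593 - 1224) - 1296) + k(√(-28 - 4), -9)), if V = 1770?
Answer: 394817087182/1681433 - 10550624*I*√1817/1681433 ≈ 2.3481e+5 - 267.47*I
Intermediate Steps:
O = 358 (O = 276 + 82 = 358)
k(W, B) = 49 (k(W, B) = -3 + 52 = 49)
(1072 + 3886)*((V + O)/(√(-593 - 1224) - 1296) + k(√(-28 - 4), -9)) = (1072 + 3886)*((1770 + 358)/(√(-593 - 1224) - 1296) + 49) = 4958*(2128/(√(-1817) - 1296) + 49) = 4958*(2128/(I*√1817 - 1296) + 49) = 4958*(2128/(-1296 + I*√1817) + 49) = 4958*(49 + 2128/(-1296 + I*√1817)) = 242942 + 10550624/(-1296 + I*√1817)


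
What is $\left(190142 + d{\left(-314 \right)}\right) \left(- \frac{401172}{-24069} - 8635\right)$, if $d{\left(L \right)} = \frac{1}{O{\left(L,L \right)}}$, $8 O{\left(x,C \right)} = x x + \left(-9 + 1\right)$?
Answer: $- \frac{324042636090864756}{197742881} \approx -1.6387 \cdot 10^{9}$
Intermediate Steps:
$O{\left(x,C \right)} = -1 + \frac{x^{2}}{8}$ ($O{\left(x,C \right)} = \frac{x x + \left(-9 + 1\right)}{8} = \frac{x^{2} - 8}{8} = \frac{-8 + x^{2}}{8} = -1 + \frac{x^{2}}{8}$)
$d{\left(L \right)} = \frac{1}{-1 + \frac{L^{2}}{8}}$
$\left(190142 + d{\left(-314 \right)}\right) \left(- \frac{401172}{-24069} - 8635\right) = \left(190142 + \frac{8}{-8 + \left(-314\right)^{2}}\right) \left(- \frac{401172}{-24069} - 8635\right) = \left(190142 + \frac{8}{-8 + 98596}\right) \left(\left(-401172\right) \left(- \frac{1}{24069}\right) - 8635\right) = \left(190142 + \frac{8}{98588}\right) \left(\frac{133724}{8023} - 8635\right) = \left(190142 + 8 \cdot \frac{1}{98588}\right) \left(- \frac{69144881}{8023}\right) = \left(190142 + \frac{2}{24647}\right) \left(- \frac{69144881}{8023}\right) = \frac{4686429876}{24647} \left(- \frac{69144881}{8023}\right) = - \frac{324042636090864756}{197742881}$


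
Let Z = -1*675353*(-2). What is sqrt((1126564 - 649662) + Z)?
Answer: 2*sqrt(456902) ≈ 1351.9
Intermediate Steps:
Z = 1350706 (Z = -675353*(-2) = 1350706)
sqrt((1126564 - 649662) + Z) = sqrt((1126564 - 649662) + 1350706) = sqrt(476902 + 1350706) = sqrt(1827608) = 2*sqrt(456902)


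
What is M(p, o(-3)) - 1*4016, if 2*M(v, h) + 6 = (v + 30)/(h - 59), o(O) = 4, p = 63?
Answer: -442183/110 ≈ -4019.8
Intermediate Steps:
M(v, h) = -3 + (30 + v)/(2*(-59 + h)) (M(v, h) = -3 + ((v + 30)/(h - 59))/2 = -3 + ((30 + v)/(-59 + h))/2 = -3 + (30 + v)/(2*(-59 + h)))
M(p, o(-3)) - 1*4016 = (384 + 63 - 6*4)/(2*(-59 + 4)) - 1*4016 = (1/2)*(384 + 63 - 24)/(-55) - 4016 = (1/2)*(-1/55)*423 - 4016 = -423/110 - 4016 = -442183/110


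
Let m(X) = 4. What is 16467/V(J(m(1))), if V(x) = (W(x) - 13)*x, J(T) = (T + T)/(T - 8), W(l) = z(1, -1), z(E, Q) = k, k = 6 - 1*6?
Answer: 16467/26 ≈ 633.35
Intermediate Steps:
k = 0 (k = 6 - 6 = 0)
z(E, Q) = 0
W(l) = 0
J(T) = 2*T/(-8 + T) (J(T) = (2*T)/(-8 + T) = 2*T/(-8 + T))
V(x) = -13*x (V(x) = (0 - 13)*x = -13*x)
16467/V(J(m(1))) = 16467/((-26*4/(-8 + 4))) = 16467/((-26*4/(-4))) = 16467/((-26*4*(-1)/4)) = 16467/((-13*(-2))) = 16467/26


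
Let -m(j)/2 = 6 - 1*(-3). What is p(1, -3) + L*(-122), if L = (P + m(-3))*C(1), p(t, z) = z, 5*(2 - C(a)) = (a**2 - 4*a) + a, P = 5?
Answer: 19017/5 ≈ 3803.4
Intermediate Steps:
C(a) = 2 - a**2/5 + 3*a/5 (C(a) = 2 - ((a**2 - 4*a) + a)/5 = 2 - (a**2 - 3*a)/5 = 2 + (-a**2/5 + 3*a/5) = 2 - a**2/5 + 3*a/5)
m(j) = -18 (m(j) = -2*(6 - 1*(-3)) = -2*(6 + 3) = -2*9 = -18)
L = -156/5 (L = (5 - 18)*(2 - 1/5*1**2 + (3/5)*1) = -13*(2 - 1/5*1 + 3/5) = -13*(2 - 1/5 + 3/5) = -13*12/5 = -156/5 ≈ -31.200)
p(1, -3) + L*(-122) = -3 - 156/5*(-122) = -3 + 19032/5 = 19017/5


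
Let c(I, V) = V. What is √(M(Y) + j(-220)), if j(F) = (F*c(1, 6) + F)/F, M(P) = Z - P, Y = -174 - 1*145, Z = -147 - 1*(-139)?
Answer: √318 ≈ 17.833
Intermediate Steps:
Z = -8 (Z = -147 + 139 = -8)
Y = -319 (Y = -174 - 145 = -319)
M(P) = -8 - P
j(F) = 7 (j(F) = (F*6 + F)/F = (6*F + F)/F = (7*F)/F = 7)
√(M(Y) + j(-220)) = √((-8 - 1*(-319)) + 7) = √((-8 + 319) + 7) = √(311 + 7) = √318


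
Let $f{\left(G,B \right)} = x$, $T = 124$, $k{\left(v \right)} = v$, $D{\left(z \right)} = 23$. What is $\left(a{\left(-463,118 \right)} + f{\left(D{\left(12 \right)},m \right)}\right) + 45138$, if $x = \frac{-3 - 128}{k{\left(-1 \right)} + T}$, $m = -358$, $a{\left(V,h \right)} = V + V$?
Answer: $\frac{5437945}{123} \approx 44211.0$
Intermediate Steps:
$a{\left(V,h \right)} = 2 V$
$x = - \frac{131}{123}$ ($x = \frac{-3 - 128}{-1 + 124} = - \frac{131}{123} \approx -1.065$)
$f{\left(G,B \right)} = - \frac{131}{123}$
$\left(a{\left(-463,118 \right)} + f{\left(D{\left(12 \right)},m \right)}\right) + 45138 = \left(2 \left(-463\right) - \frac{131}{123}\right) + 45138 = \left(-926 - \frac{131}{123}\right) + 45138 = - \frac{114029}{123} + 45138 = \frac{5437945}{123}$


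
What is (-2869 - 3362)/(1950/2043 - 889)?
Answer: 4243311/604759 ≈ 7.0165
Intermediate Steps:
(-2869 - 3362)/(1950/2043 - 889) = -6231/(1950*(1/2043) - 889) = -6231/(650/681 - 889) = -6231/(-604759/681) = -6231*(-681/604759) = 4243311/604759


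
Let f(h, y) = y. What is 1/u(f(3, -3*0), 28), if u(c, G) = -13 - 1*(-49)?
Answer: 1/36 ≈ 0.027778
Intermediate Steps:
u(c, G) = 36 (u(c, G) = -13 + 49 = 36)
1/u(f(3, -3*0), 28) = 1/36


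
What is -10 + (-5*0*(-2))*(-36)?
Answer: -10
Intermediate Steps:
-10 + (-5*0*(-2))*(-36) = -10 + (0*(-2))*(-36) = -10 + 0*(-36) = -10 + 0 = -10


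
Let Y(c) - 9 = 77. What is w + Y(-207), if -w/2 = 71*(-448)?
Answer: 63702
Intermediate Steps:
Y(c) = 86 (Y(c) = 9 + 77 = 86)
w = 63616 (w = -142*(-448) = -2*(-31808) = 63616)
w + Y(-207) = 63616 + 86 = 63702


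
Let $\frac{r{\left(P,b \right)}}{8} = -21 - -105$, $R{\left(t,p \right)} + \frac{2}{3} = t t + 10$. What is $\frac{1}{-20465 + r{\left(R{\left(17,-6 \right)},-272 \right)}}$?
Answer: $- \frac{1}{19793} \approx -5.0523 \cdot 10^{-5}$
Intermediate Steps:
$R{\left(t,p \right)} = \frac{28}{3} + t^{2}$ ($R{\left(t,p \right)} = - \frac{2}{3} + \left(t t + 10\right) = - \frac{2}{3} + \left(t^{2} + 10\right) = - \frac{2}{3} + \left(10 + t^{2}\right) = \frac{28}{3} + t^{2}$)
$r{\left(P,b \right)} = 672$ ($r{\left(P,b \right)} = 8 \left(-21 - -105\right) = 8 \left(-21 + 105\right) = 8 \cdot 84 = 672$)
$\frac{1}{-20465 + r{\left(R{\left(17,-6 \right)},-272 \right)}} = \frac{1}{-20465 + 672} = \frac{1}{-19793} = - \frac{1}{19793}$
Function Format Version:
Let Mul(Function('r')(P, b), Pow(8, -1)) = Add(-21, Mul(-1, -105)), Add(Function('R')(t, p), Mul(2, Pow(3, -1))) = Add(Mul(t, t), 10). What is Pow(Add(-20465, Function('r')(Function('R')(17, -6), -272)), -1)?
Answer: Rational(-1, 19793) ≈ -5.0523e-5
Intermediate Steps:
Function('R')(t, p) = Add(Rational(28, 3), Pow(t, 2)) (Function('R')(t, p) = Add(Rational(-2, 3), Add(Mul(t, t), 10)) = Add(Rational(-2, 3), Add(Pow(t, 2), 10)) = Add(Rational(-2, 3), Add(10, Pow(t, 2))) = Add(Rational(28, 3), Pow(t, 2)))
Function('r')(P, b) = 672 (Function('r')(P, b) = Mul(8, Add(-21, Mul(-1, -105))) = Mul(8, Add(-21, 105)) = Mul(8, 84) = 672)
Pow(Add(-20465, Function('r')(Function('R')(17, -6), -272)), -1) = Pow(Add(-20465, 672), -1) = Pow(-19793, -1) = Rational(-1, 19793)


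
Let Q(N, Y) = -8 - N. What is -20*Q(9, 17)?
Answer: 340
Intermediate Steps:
-20*Q(9, 17) = -20*(-8 - 1*9) = -20*(-8 - 9) = -20*(-17) = 340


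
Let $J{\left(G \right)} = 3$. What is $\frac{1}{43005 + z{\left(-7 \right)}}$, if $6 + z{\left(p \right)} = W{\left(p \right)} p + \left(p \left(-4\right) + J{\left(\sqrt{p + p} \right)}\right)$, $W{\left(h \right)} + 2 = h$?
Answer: $\frac{1}{43093} \approx 2.3206 \cdot 10^{-5}$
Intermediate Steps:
$W{\left(h \right)} = -2 + h$
$z{\left(p \right)} = -3 - 4 p + p \left(-2 + p\right)$ ($z{\left(p \right)} = -6 + \left(\left(-2 + p\right) p + \left(p \left(-4\right) + 3\right)\right) = -6 - \left(-3 + 4 p - p \left(-2 + p\right)\right) = -6 + \left(3 - 4 p + p \left(-2 + p\right)\right) = -3 - 4 p + p \left(-2 + p\right)$)
$\frac{1}{43005 + z{\left(-7 \right)}} = \frac{1}{43005 - \left(-39 - 49\right)} = \frac{1}{43005 + \left(-3 + 49 + 42\right)} = \frac{1}{43005 + 88} = \frac{1}{43093}$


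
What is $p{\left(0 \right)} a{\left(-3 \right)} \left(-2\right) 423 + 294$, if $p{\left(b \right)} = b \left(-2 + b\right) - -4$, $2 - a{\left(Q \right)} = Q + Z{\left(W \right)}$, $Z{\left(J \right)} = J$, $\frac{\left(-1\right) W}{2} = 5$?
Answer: $-50466$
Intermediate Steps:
$W = -10$ ($W = \left(-2\right) 5 = -10$)
$a{\left(Q \right)} = 12 - Q$ ($a{\left(Q \right)} = 2 - \left(Q - 10\right) = 2 - \left(-10 + Q\right) = 12 - Q$)
$p{\left(b \right)} = 4 + b \left(-2 + b\right)$ ($p{\left(b \right)} = b \left(-2 + b\right) + 4 = 4 + b \left(-2 + b\right)$)
$p{\left(0 \right)} a{\left(-3 \right)} \left(-2\right) 423 + 294 = \left(4 + 0^{2} - 0\right) \left(12 - -3\right) \left(-2\right) 423 + 294 = \left(4 + 0 + 0\right) \left(12 + 3\right) \left(-2\right) 423 + 294 = 4 \cdot 15 \left(-2\right) 423 + 294 = 60 \left(-2\right) 423 + 294 = \left(-120\right) 423 + 294 = -50760 + 294 = -50466$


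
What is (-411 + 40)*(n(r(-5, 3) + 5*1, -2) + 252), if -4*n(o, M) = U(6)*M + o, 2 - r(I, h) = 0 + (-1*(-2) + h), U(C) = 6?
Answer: -188839/2 ≈ -94420.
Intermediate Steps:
r(I, h) = -h (r(I, h) = 2 - (0 + (-1*(-2) + h)) = 2 - (0 + (2 + h)) = 2 - (2 + h) = 2 + (-2 - h) = -h)
n(o, M) = -3*M/2 - o/4 (n(o, M) = -(6*M + o)/4 = -(o + 6*M)/4 = -3*M/2 - o/4)
(-411 + 40)*(n(r(-5, 3) + 5*1, -2) + 252) = (-411 + 40)*((-3/2*(-2) - (-1*3 + 5*1)/4) + 252) = -371*((3 - (-3 + 5)/4) + 252) = -371*((3 - ¼*2) + 252) = -371*((3 - ½) + 252) = -371*(5/2 + 252) = -371*509/2 = -188839/2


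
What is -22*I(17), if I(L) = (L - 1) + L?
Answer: -726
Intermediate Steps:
I(L) = -1 + 2*L (I(L) = (-1 + L) + L = -1 + 2*L)
-22*I(17) = -22*(-1 + 2*17) = -22*(-1 + 34) = -22*33 = -726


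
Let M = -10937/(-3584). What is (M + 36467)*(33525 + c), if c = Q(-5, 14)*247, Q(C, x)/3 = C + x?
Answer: 375264577215/256 ≈ 1.4659e+9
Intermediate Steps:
Q(C, x) = 3*C + 3*x (Q(C, x) = 3*(C + x) = 3*C + 3*x)
M = 10937/3584 (M = -10937*(-1/3584) = 10937/3584 ≈ 3.0516)
c = 6669 (c = (3*(-5) + 3*14)*247 = (-15 + 42)*247 = 27*247 = 6669)
(M + 36467)*(33525 + c) = (10937/3584 + 36467)*(33525 + 6669) = (130708665/3584)*40194 = 375264577215/256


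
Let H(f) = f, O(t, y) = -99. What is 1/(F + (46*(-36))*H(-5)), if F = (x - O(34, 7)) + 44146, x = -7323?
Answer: 1/45202 ≈ 2.2123e-5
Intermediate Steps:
F = 36922 (F = (-7323 - 1*(-99)) + 44146 = (-7323 + 99) + 44146 = -7224 + 44146 = 36922)
1/(F + (46*(-36))*H(-5)) = 1/(36922 + (46*(-36))*(-5)) = 1/(36922 - 1656*(-5)) = 1/(36922 + 8280) = 1/45202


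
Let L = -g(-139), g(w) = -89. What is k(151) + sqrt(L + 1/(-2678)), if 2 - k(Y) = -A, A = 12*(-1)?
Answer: -10 + sqrt(638277198)/2678 ≈ -0.56604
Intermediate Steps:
L = 89 (L = -1*(-89) = 89)
A = -12
k(Y) = -10 (k(Y) = 2 - (-1)*(-12) = 2 - 1*12 = 2 - 12 = -10)
k(151) + sqrt(L + 1/(-2678)) = -10 + sqrt(89 + 1/(-2678)) = -10 + sqrt(89 - 1/2678) = -10 + sqrt(238341/2678) = -10 + sqrt(638277198)/2678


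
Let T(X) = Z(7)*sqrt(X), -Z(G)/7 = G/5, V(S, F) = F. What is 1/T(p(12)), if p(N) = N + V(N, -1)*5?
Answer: -5*sqrt(7)/343 ≈ -0.038568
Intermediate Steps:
Z(G) = -7*G/5
p(N) = -5 + N (p(N) = N - 1*5 = N - 5 = -5 + N)
T(X) = -49*sqrt(X)/5 (T(X) = (-7/5*7)*sqrt(X) = -49*sqrt(X)/5)
1/T(p(12)) = 1/(-49*sqrt(-5 + 12)/5) = 1/(-49*sqrt(7)/5) = -5*sqrt(7)/343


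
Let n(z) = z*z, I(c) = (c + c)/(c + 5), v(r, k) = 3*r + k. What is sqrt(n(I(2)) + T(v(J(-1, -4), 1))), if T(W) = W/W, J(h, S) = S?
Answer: sqrt(65)/7 ≈ 1.1518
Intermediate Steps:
v(r, k) = k + 3*r
I(c) = 2*c/(5 + c) (I(c) = (2*c)/(5 + c) = 2*c/(5 + c))
n(z) = z**2
T(W) = 1
sqrt(n(I(2)) + T(v(J(-1, -4), 1))) = sqrt((2*2/(5 + 2))**2 + 1) = sqrt((2*2/7)**2 + 1) = sqrt((2*2*(1/7))**2 + 1) = sqrt((4/7)**2 + 1) = sqrt(16/49 + 1) = sqrt(65/49) = sqrt(65)/7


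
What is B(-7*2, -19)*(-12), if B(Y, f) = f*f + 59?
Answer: -5040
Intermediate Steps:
B(Y, f) = 59 + f**2 (B(Y, f) = f**2 + 59 = 59 + f**2)
B(-7*2, -19)*(-12) = (59 + (-19)**2)*(-12) = (59 + 361)*(-12) = 420*(-12) = -5040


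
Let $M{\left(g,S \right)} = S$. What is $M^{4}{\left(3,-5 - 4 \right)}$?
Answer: $6561$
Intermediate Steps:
$M^{4}{\left(3,-5 - 4 \right)} = \left(-5 - 4\right)^{4} = \left(-9\right)^{4} = 6561$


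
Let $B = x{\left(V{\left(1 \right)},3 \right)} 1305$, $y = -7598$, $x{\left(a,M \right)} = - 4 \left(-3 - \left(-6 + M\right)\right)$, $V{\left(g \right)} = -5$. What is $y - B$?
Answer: $-7598$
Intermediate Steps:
$x{\left(a,M \right)} = -12 + 4 M$ ($x{\left(a,M \right)} = - 4 \left(3 - M\right) = -12 + 4 M$)
$B = 0$ ($B = \left(-12 + 4 \cdot 3\right) 1305 = \left(-12 + 12\right) 1305 = 0 \cdot 1305 = 0$)
$y - B = -7598 - 0 = -7598 + 0 = -7598$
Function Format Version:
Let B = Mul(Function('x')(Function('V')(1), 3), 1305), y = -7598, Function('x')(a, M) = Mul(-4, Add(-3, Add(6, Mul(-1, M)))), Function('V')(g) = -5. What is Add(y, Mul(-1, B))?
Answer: -7598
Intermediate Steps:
Function('x')(a, M) = Add(-12, Mul(4, M)) (Function('x')(a, M) = Mul(-4, Add(3, Mul(-1, M))) = Add(-12, Mul(4, M)))
B = 0 (B = Mul(Add(-12, Mul(4, 3)), 1305) = Mul(Add(-12, 12), 1305) = Mul(0, 1305) = 0)
Add(y, Mul(-1, B)) = Add(-7598, Mul(-1, 0)) = Add(-7598, 0) = -7598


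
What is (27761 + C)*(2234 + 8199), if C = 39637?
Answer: 703163334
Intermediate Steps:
(27761 + C)*(2234 + 8199) = (27761 + 39637)*(2234 + 8199) = 67398*10433 = 703163334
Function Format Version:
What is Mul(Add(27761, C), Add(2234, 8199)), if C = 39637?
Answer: 703163334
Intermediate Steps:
Mul(Add(27761, C), Add(2234, 8199)) = Mul(Add(27761, 39637), Add(2234, 8199)) = Mul(67398, 10433) = 703163334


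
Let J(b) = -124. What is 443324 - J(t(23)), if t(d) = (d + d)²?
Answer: 443448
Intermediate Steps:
t(d) = 4*d² (t(d) = (2*d)² = 4*d²)
443324 - J(t(23)) = 443324 - 1*(-124) = 443324 + 124 = 443448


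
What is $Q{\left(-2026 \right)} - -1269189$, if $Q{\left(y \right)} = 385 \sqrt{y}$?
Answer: $1269189 + 385 i \sqrt{2026} \approx 1.2692 \cdot 10^{6} + 17329.0 i$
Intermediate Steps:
$Q{\left(-2026 \right)} - -1269189 = 385 \sqrt{-2026} - -1269189 = 385 i \sqrt{2026} + 1269189 = 1269189 + 385 i \sqrt{2026}$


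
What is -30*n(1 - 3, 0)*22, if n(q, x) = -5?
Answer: 3300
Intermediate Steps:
-30*n(1 - 3, 0)*22 = -30*(-5)*22 = 150*22 = 3300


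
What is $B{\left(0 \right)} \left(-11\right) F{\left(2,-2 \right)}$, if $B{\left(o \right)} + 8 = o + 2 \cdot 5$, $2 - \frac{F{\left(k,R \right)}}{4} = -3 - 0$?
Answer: $-440$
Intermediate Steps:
$F{\left(k,R \right)} = 20$ ($F{\left(k,R \right)} = 8 - 4 \left(-3 - 0\right) = 8 - 4 \left(-3 + 0\right) = 8 - -12 = 8 + 12 = 20$)
$B{\left(o \right)} = 2 + o$ ($B{\left(o \right)} = -8 + \left(o + 2 \cdot 5\right) = -8 + \left(o + 10\right) = -8 + \left(10 + o\right) = 2 + o$)
$B{\left(0 \right)} \left(-11\right) F{\left(2,-2 \right)} = \left(2 + 0\right) \left(-11\right) 20 = 2 \left(-11\right) 20 = \left(-22\right) 20 = -440$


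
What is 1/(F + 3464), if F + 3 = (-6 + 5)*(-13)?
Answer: 1/3474 ≈ 0.00028785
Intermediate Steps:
F = 10 (F = -3 + (-6 + 5)*(-13) = -3 - 1*(-13) = -3 + 13 = 10)
1/(F + 3464) = 1/(10 + 3464) = 1/3474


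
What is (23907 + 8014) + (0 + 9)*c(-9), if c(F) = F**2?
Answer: 32650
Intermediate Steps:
(23907 + 8014) + (0 + 9)*c(-9) = (23907 + 8014) + (0 + 9)*(-9)**2 = 31921 + 9*81 = 31921 + 729 = 32650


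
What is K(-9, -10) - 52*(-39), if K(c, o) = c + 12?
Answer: 2031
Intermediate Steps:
K(c, o) = 12 + c
K(-9, -10) - 52*(-39) = (12 - 9) - 52*(-39) = 3 + 2028 = 2031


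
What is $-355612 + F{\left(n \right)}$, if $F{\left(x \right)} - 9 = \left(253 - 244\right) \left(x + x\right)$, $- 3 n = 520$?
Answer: $-358723$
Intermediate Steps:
$n = - \frac{520}{3}$ ($n = \left(- \frac{1}{3}\right) 520 = - \frac{520}{3} \approx -173.33$)
$F{\left(x \right)} = 9 + 18 x$ ($F{\left(x \right)} = 9 + \left(253 - 244\right) \left(x + x\right) = 9 + 9 \cdot 2 x = 9 + 18 x$)
$-355612 + F{\left(n \right)} = -355612 + \left(9 + 18 \left(- \frac{520}{3}\right)\right) = -355612 + \left(9 - 3120\right) = -355612 - 3111 = -358723$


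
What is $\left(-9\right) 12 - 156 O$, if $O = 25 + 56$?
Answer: $-12744$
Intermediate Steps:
$O = 81$
$\left(-9\right) 12 - 156 O = \left(-9\right) 12 - 12636 = -108 - 12636 = -12744$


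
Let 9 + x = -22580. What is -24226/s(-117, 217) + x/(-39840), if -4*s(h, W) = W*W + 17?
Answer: 820788799/312783840 ≈ 2.6241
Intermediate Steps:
x = -22589 (x = -9 - 22580 = -22589)
s(h, W) = -17/4 - W²/4 (s(h, W) = -(W*W + 17)/4 = -(W² + 17)/4 = -(17 + W²)/4 = -17/4 - W²/4)
-24226/s(-117, 217) + x/(-39840) = -24226/(-17/4 - ¼*217²) - 22589/(-39840) = -24226/(-17/4 - ¼*47089) - 22589*(-1/39840) = -24226/(-17/4 - 47089/4) + 22589/39840 = -24226/(-23553/2) + 22589/39840 = -24226*(-2/23553) + 22589/39840 = 48452/23553 + 22589/39840 = 820788799/312783840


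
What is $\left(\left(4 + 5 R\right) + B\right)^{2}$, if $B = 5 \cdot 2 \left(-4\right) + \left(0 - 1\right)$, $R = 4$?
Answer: $289$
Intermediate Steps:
$B = -41$ ($B = 5 \left(-8\right) - 1 = -40 - 1 = -41$)
$\left(\left(4 + 5 R\right) + B\right)^{2} = \left(\left(4 + 5 \cdot 4\right) - 41\right)^{2} = \left(\left(4 + 20\right) - 41\right)^{2} = \left(24 - 41\right)^{2} = \left(-17\right)^{2} = 289$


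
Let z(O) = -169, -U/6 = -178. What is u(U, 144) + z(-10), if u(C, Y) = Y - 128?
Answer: -153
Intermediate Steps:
U = 1068 (U = -6*(-178) = 1068)
u(C, Y) = -128 + Y
u(U, 144) + z(-10) = (-128 + 144) - 169 = 16 - 169 = -153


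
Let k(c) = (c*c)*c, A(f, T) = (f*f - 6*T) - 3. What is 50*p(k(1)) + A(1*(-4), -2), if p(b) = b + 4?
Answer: 275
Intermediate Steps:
A(f, T) = -3 + f**2 - 6*T (A(f, T) = (f**2 - 6*T) - 3 = -3 + f**2 - 6*T)
k(c) = c**3 (k(c) = c**2*c = c**3)
p(b) = 4 + b
50*p(k(1)) + A(1*(-4), -2) = 50*(4 + 1**3) + (-3 + (1*(-4))**2 - 6*(-2)) = 50*(4 + 1) + (-3 + (-4)**2 + 12) = 50*5 + (-3 + 16 + 12) = 250 + 25 = 275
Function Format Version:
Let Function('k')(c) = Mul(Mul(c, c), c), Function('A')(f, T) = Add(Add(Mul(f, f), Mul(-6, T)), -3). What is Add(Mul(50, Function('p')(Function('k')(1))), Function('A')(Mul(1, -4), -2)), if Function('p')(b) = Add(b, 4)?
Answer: 275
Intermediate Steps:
Function('A')(f, T) = Add(-3, Pow(f, 2), Mul(-6, T)) (Function('A')(f, T) = Add(Add(Pow(f, 2), Mul(-6, T)), -3) = Add(-3, Pow(f, 2), Mul(-6, T)))
Function('k')(c) = Pow(c, 3) (Function('k')(c) = Mul(Pow(c, 2), c) = Pow(c, 3))
Function('p')(b) = Add(4, b)
Add(Mul(50, Function('p')(Function('k')(1))), Function('A')(Mul(1, -4), -2)) = Add(Mul(50, Add(4, Pow(1, 3))), Add(-3, Pow(Mul(1, -4), 2), Mul(-6, -2))) = Add(Mul(50, Add(4, 1)), Add(-3, Pow(-4, 2), 12)) = Add(Mul(50, 5), Add(-3, 16, 12)) = Add(250, 25) = 275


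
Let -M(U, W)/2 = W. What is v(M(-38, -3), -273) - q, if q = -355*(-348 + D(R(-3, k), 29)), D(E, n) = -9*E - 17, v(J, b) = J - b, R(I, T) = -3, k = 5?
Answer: -119711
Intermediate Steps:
M(U, W) = -2*W
D(E, n) = -17 - 9*E
q = 119990 (q = -355*(-348 + (-17 - 9*(-3))) = -355*(-348 + (-17 + 27)) = -355*(-348 + 10) = -355*(-338) = 119990)
v(M(-38, -3), -273) - q = (-2*(-3) - 1*(-273)) - 1*119990 = (6 + 273) - 119990 = 279 - 119990 = -119711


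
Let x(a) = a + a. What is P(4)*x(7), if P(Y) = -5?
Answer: -70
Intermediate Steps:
x(a) = 2*a
P(4)*x(7) = -10*7 = -5*14 = -70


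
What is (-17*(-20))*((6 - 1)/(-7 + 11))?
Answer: 425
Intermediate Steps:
(-17*(-20))*((6 - 1)/(-7 + 11)) = 340*(5/4) = 425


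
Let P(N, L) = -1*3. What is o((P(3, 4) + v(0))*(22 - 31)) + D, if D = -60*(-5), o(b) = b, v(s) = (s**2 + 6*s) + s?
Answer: 327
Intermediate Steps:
P(N, L) = -3
v(s) = s**2 + 7*s
D = 300
o((P(3, 4) + v(0))*(22 - 31)) + D = (-3 + 0*(7 + 0))*(22 - 31) + 300 = (-3 + 0*7)*(-9) + 300 = (-3 + 0)*(-9) + 300 = -3*(-9) + 300 = 27 + 300 = 327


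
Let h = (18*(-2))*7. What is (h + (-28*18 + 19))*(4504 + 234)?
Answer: -3491906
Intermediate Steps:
h = -252 (h = -36*7 = -252)
(h + (-28*18 + 19))*(4504 + 234) = (-252 + (-28*18 + 19))*(4504 + 234) = (-252 + (-504 + 19))*4738 = (-252 - 485)*4738 = -737*4738 = -3491906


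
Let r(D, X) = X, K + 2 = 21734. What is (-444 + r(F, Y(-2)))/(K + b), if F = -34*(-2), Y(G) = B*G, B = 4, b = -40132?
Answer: 113/4600 ≈ 0.024565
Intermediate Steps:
Y(G) = 4*G
F = 68
K = 21732 (K = -2 + 21734 = 21732)
(-444 + r(F, Y(-2)))/(K + b) = (-444 + 4*(-2))/(21732 - 40132) = (-444 - 8)/(-18400) = -452*(-1/18400) = 113/4600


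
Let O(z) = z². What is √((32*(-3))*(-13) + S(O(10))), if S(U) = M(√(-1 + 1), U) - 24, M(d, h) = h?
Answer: 2*√331 ≈ 36.387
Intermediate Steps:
S(U) = -24 + U (S(U) = U - 24 = -24 + U)
√((32*(-3))*(-13) + S(O(10))) = √((32*(-3))*(-13) + (-24 + 10²)) = √(-96*(-13) + (-24 + 100)) = √(1248 + 76) = √1324 = 2*√331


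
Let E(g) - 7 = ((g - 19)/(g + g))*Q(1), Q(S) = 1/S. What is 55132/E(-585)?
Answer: 32252220/4397 ≈ 7335.0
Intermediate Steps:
E(g) = 7 + (-19 + g)/(2*g) (E(g) = 7 + ((g - 19)/(g + g))/1 = 7 + ((-19 + g)/((2*g)))*1 = 7 + ((-19 + g)*(1/(2*g)))*1 = 7 + ((-19 + g)/(2*g))*1 = 7 + (-19 + g)/(2*g))
55132/E(-585) = 55132/(((½)*(-19 + 15*(-585))/(-585))) = 55132/(((½)*(-1/585)*(-19 - 8775))) = 55132/(((½)*(-1/585)*(-8794))) = 55132/(4397/585) = 55132*(585/4397) = 32252220/4397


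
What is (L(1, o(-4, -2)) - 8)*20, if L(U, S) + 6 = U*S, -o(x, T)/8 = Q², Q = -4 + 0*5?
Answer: -2840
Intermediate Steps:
Q = -4 (Q = -4 + 0 = -4)
o(x, T) = -128 (o(x, T) = -8*(-4)² = -8*16 = -128)
L(U, S) = -6 + S*U (L(U, S) = -6 + U*S = -6 + S*U)
(L(1, o(-4, -2)) - 8)*20 = ((-6 - 128*1) - 8)*20 = ((-6 - 128) - 8)*20 = (-134 - 8)*20 = -142*20 = -2840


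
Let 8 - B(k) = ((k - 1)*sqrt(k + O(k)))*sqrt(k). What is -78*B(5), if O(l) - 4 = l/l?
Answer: -624 + 1560*sqrt(2) ≈ 1582.2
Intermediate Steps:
O(l) = 5 (O(l) = 4 + l/l = 4 + 1 = 5)
B(k) = 8 - sqrt(k)*sqrt(5 + k)*(-1 + k) (B(k) = 8 - (k - 1)*sqrt(k + 5)*sqrt(k) = 8 - (-1 + k)*sqrt(5 + k)*sqrt(k) = 8 - sqrt(5 + k)*(-1 + k)*sqrt(k) = 8 - sqrt(k)*sqrt(5 + k)*(-1 + k))
-78*B(5) = -78*(8 + sqrt(5)*sqrt(5 + 5) - 5**(3/2)*sqrt(5 + 5)) = -78*(8 + sqrt(5)*sqrt(10) - 5*sqrt(5)*sqrt(10)) = -78*(8 + 5*sqrt(2) - 25*sqrt(2)) = -78*(8 - 20*sqrt(2)) = -624 + 1560*sqrt(2)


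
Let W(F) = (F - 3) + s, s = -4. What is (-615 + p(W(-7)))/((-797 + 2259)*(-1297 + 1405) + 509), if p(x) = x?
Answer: -629/158405 ≈ -0.0039708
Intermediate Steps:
W(F) = -7 + F (W(F) = (F - 3) - 4 = (-3 + F) - 4 = -7 + F)
(-615 + p(W(-7)))/((-797 + 2259)*(-1297 + 1405) + 509) = (-615 + (-7 - 7))/((-797 + 2259)*(-1297 + 1405) + 509) = (-615 - 14)/(1462*108 + 509) = -629/(157896 + 509) = -629/158405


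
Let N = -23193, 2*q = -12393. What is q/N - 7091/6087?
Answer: -9388405/10457466 ≈ -0.89777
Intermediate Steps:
q = -12393/2 (q = (½)*(-12393) = -12393/2 ≈ -6196.5)
q/N - 7091/6087 = -12393/2/(-23193) - 7091/6087 = -12393/2*(-1/23193) - 7091*1/6087 = 459/1718 - 7091/6087 = -9388405/10457466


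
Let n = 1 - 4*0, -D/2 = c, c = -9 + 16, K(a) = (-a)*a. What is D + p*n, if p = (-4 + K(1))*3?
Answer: -29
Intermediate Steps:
K(a) = -a²
c = 7
p = -15 (p = (-4 - 1*1²)*3 = (-4 - 1*1)*3 = (-4 - 1)*3 = -5*3 = -15)
D = -14 (D = -2*7 = -14)
n = 1 (n = 1 + 0 = 1)
D + p*n = -14 - 15*1 = -14 - 15 = -29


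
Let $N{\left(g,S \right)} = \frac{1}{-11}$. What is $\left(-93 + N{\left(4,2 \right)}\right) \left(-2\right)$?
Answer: $\frac{2048}{11} \approx 186.18$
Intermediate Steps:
$N{\left(g,S \right)} = - \frac{1}{11}$
$\left(-93 + N{\left(4,2 \right)}\right) \left(-2\right) = \left(-93 - \frac{1}{11}\right) \left(-2\right) = \left(- \frac{1024}{11}\right) \left(-2\right) = \frac{2048}{11}$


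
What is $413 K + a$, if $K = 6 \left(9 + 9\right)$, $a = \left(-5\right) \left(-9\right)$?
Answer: $44649$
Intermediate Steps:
$a = 45$
$K = 108$ ($K = 6 \cdot 18 = 108$)
$413 K + a = 413 \cdot 108 + 45 = 44604 + 45 = 44649$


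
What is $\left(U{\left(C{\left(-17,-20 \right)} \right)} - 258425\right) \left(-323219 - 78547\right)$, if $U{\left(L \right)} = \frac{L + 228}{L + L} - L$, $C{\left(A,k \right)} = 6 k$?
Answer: $\frac{1037783474247}{10} \approx 1.0378 \cdot 10^{11}$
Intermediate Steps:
$U{\left(L \right)} = - L + \frac{228 + L}{2 L}$ ($U{\left(L \right)} = \frac{228 + L}{2 L} - L = - L + \frac{228 + L}{2 L}$)
$\left(U{\left(C{\left(-17,-20 \right)} \right)} - 258425\right) \left(-323219 - 78547\right) = \left(\left(\frac{1}{2} - 6 \left(-20\right) + \frac{114}{6 \left(-20\right)}\right) - 258425\right) \left(-323219 - 78547\right) = \left(\left(\frac{1}{2} - -120 + \frac{114}{-120}\right) - 258425\right) \left(-401766\right) = \left(\left(\frac{1}{2} + 120 + 114 \left(- \frac{1}{120}\right)\right) - 258425\right) \left(-401766\right) = \left(\left(\frac{1}{2} + 120 - \frac{19}{20}\right) - 258425\right) \left(-401766\right) = \left(\frac{2391}{20} - 258425\right) \left(-401766\right) = \left(- \frac{5166109}{20}\right) \left(-401766\right) = \frac{1037783474247}{10}$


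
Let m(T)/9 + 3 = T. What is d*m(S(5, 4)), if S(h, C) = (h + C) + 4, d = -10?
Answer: -900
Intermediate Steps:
S(h, C) = 4 + C + h (S(h, C) = (C + h) + 4 = 4 + C + h)
m(T) = -27 + 9*T
d*m(S(5, 4)) = -10*(-27 + 9*(4 + 4 + 5)) = -10*(-27 + 9*13) = -10*(-27 + 117) = -10*90 = -900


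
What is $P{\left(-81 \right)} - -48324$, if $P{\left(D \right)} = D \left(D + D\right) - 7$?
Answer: $61439$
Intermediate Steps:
$P{\left(D \right)} = -7 + 2 D^{2}$ ($P{\left(D \right)} = D 2 D - 7 = 2 D^{2} - 7 = -7 + 2 D^{2}$)
$P{\left(-81 \right)} - -48324 = \left(-7 + 2 \left(-81\right)^{2}\right) - -48324 = \left(-7 + 2 \cdot 6561\right) + 48324 = \left(-7 + 13122\right) + 48324 = 13115 + 48324 = 61439$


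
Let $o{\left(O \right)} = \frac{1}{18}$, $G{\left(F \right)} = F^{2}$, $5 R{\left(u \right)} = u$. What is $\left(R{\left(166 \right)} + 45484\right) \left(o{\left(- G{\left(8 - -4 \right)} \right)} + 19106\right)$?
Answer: $\frac{13044812279}{15} \approx 8.6965 \cdot 10^{8}$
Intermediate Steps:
$R{\left(u \right)} = \frac{u}{5}$
$o{\left(O \right)} = \frac{1}{18}$
$\left(R{\left(166 \right)} + 45484\right) \left(o{\left(- G{\left(8 - -4 \right)} \right)} + 19106\right) = \left(\frac{1}{5} \cdot 166 + 45484\right) \left(\frac{1}{18} + 19106\right) = \left(\frac{166}{5} + 45484\right) \frac{343909}{18} = \frac{227586}{5} \cdot \frac{343909}{18} = \frac{13044812279}{15}$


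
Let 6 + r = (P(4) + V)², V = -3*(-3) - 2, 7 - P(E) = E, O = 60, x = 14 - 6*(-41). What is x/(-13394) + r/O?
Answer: 310859/200910 ≈ 1.5473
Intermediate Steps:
x = 260 (x = 14 + 246 = 260)
P(E) = 7 - E
V = 7 (V = 9 - 2 = 7)
r = 94 (r = -6 + ((7 - 1*4) + 7)² = -6 + ((7 - 4) + 7)² = -6 + (3 + 7)² = -6 + 10² = -6 + 100 = 94)
x/(-13394) + r/O = 260/(-13394) + 94/60 = 260*(-1/13394) + 94*(1/60) = -130/6697 + 47/30 = 310859/200910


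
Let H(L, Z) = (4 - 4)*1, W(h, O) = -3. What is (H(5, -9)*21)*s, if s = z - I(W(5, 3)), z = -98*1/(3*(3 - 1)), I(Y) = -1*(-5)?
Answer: 0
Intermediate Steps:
I(Y) = 5
z = -49/3 (z = -98/(2*3) = -98/6 = -98*⅙ = -49/3 ≈ -16.333)
H(L, Z) = 0 (H(L, Z) = 0*1 = 0)
s = -64/3 (s = -49/3 - 1*5 = -49/3 - 5 = -64/3 ≈ -21.333)
(H(5, -9)*21)*s = (0*21)*(-64/3) = 0*(-64/3) = 0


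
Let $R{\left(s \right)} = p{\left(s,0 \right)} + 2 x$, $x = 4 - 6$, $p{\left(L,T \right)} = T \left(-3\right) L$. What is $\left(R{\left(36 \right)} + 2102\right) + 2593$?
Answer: $4691$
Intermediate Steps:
$p{\left(L,T \right)} = - 3 L T$ ($p{\left(L,T \right)} = - 3 T L = - 3 L T$)
$x = -2$ ($x = 4 - 6 = -2$)
$R{\left(s \right)} = -4$ ($R{\left(s \right)} = \left(-3\right) s 0 + 2 \left(-2\right) = 0 - 4 = -4$)
$\left(R{\left(36 \right)} + 2102\right) + 2593 = \left(-4 + 2102\right) + 2593 = 2098 + 2593 = 4691$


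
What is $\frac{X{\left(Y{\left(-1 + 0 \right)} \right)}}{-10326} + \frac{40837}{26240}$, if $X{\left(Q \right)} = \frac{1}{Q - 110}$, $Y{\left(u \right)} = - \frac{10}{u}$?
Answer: $\frac{1054207811}{677385600} \approx 1.5563$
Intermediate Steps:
$X{\left(Q \right)} = \frac{1}{-110 + Q}$
$\frac{X{\left(Y{\left(-1 + 0 \right)} \right)}}{-10326} + \frac{40837}{26240} = \frac{1}{\left(-110 - \frac{10}{-1 + 0}\right) \left(-10326\right)} + \frac{40837}{26240} = \frac{1}{-110 - \frac{10}{-1}} \left(- \frac{1}{10326}\right) + 40837 \cdot \frac{1}{26240} = \frac{1}{-110 - -10} \left(- \frac{1}{10326}\right) + \frac{40837}{26240} = \frac{1}{-110 + 10} \left(- \frac{1}{10326}\right) + \frac{40837}{26240} = \frac{1}{-100} \left(- \frac{1}{10326}\right) + \frac{40837}{26240} = \left(- \frac{1}{100}\right) \left(- \frac{1}{10326}\right) + \frac{40837}{26240} = \frac{1}{1032600} + \frac{40837}{26240} = \frac{1054207811}{677385600}$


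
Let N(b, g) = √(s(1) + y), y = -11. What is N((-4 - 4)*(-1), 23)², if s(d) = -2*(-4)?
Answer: -3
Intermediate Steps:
s(d) = 8
N(b, g) = I*√3 (N(b, g) = √(8 - 11) = √(-3) = I*√3)
N((-4 - 4)*(-1), 23)² = (I*√3)² = -3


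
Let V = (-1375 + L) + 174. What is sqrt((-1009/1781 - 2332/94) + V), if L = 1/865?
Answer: 3*I*sqrt(714391298384181535)/72406555 ≈ 35.02*I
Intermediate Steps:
L = 1/865 ≈ 0.0011561
V = -1038864/865 (V = (-1375 + 1/865) + 174 = -1189374/865 + 174 = -1038864/865 ≈ -1201.0)
sqrt((-1009/1781 - 2332/94) + V) = sqrt((-1009/1781 - 2332/94) - 1038864/865) = sqrt((-1009*1/1781 - 2332*1/94) - 1038864/865) = sqrt((-1009/1781 - 1166/47) - 1038864/865) = sqrt(-2124069/83707 - 1038864/865) = sqrt(-88797508533/72406555) = 3*I*sqrt(714391298384181535)/72406555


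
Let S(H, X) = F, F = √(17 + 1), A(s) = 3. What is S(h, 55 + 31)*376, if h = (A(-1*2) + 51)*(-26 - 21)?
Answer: 1128*√2 ≈ 1595.2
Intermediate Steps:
h = -2538 (h = (3 + 51)*(-26 - 21) = 54*(-47) = -2538)
F = 3*√2 (F = √18 = 3*√2 ≈ 4.2426)
S(H, X) = 3*√2
S(h, 55 + 31)*376 = (3*√2)*376 = 1128*√2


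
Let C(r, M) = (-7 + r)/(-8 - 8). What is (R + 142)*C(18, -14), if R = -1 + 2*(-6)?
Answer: -1419/16 ≈ -88.688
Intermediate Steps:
C(r, M) = 7/16 - r/16 (C(r, M) = (-7 + r)/(-16) = (-7 + r)*(-1/16) = 7/16 - r/16)
R = -13 (R = -1 - 12 = -13)
(R + 142)*C(18, -14) = (-13 + 142)*(7/16 - 1/16*18) = 129*(7/16 - 9/8) = 129*(-11/16) = -1419/16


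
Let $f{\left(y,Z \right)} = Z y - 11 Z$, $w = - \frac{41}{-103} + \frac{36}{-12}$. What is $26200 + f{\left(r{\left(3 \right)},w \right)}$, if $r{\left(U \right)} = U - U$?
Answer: $\frac{2701548}{103} \approx 26229.0$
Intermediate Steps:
$r{\left(U \right)} = 0$
$w = - \frac{268}{103}$ ($w = \left(-41\right) \left(- \frac{1}{103}\right) + 36 \left(- \frac{1}{12}\right) = \frac{41}{103} - 3 = - \frac{268}{103} \approx -2.6019$)
$f{\left(y,Z \right)} = - 11 Z + Z y$
$26200 + f{\left(r{\left(3 \right)},w \right)} = 26200 - \frac{268 \left(-11 + 0\right)}{103} = 26200 - - \frac{2948}{103} = 26200 + \frac{2948}{103} = \frac{2701548}{103}$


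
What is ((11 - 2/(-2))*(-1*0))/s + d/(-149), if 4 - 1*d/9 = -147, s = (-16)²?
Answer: -1359/149 ≈ -9.1208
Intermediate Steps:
s = 256
d = 1359 (d = 36 - 9*(-147) = 36 + 1323 = 1359)
((11 - 2/(-2))*(-1*0))/s + d/(-149) = ((11 - 2/(-2))*(-1*0))/256 + 1359/(-149) = ((11 - 2*(-½))*0)*(1/256) + 1359*(-1/149) = ((11 + 1)*0)*(1/256) - 1359/149 = (12*0)*(1/256) - 1359/149 = 0*(1/256) - 1359/149 = 0 - 1359/149 = -1359/149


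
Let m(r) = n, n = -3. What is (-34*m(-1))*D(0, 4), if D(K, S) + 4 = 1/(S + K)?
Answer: -765/2 ≈ -382.50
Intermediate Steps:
m(r) = -3
D(K, S) = -4 + 1/(K + S) (D(K, S) = -4 + 1/(S + K) = -4 + 1/(K + S))
(-34*m(-1))*D(0, 4) = (-34*(-3))*((1 - 4*0 - 4*4)/(0 + 4)) = 102*((1 + 0 - 16)/4) = 102*((1/4)*(-15)) = 102*(-15/4) = -765/2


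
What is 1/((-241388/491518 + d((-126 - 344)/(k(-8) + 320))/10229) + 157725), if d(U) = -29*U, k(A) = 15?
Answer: 168429210337/26565415153554317 ≈ 6.3402e-6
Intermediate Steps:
1/((-241388/491518 + d((-126 - 344)/(k(-8) + 320))/10229) + 157725) = 1/((-241388/491518 - 29*(-126 - 344)/(15 + 320)/10229) + 157725) = 1/((-241388*1/491518 - (-13630)/335*(1/10229)) + 157725) = 1/((-120694/245759 - (-13630)/335*(1/10229)) + 157725) = 1/((-120694/245759 - 29*(-94/67)*(1/10229)) + 157725) = 1/((-120694/245759 + (2726/67)*(1/10229)) + 157725) = 1/((-120694/245759 + 2726/685343) + 157725) = 1/(-82046849008/168429210337 + 157725) = 1/(26565415153554317/168429210337) = 168429210337/26565415153554317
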